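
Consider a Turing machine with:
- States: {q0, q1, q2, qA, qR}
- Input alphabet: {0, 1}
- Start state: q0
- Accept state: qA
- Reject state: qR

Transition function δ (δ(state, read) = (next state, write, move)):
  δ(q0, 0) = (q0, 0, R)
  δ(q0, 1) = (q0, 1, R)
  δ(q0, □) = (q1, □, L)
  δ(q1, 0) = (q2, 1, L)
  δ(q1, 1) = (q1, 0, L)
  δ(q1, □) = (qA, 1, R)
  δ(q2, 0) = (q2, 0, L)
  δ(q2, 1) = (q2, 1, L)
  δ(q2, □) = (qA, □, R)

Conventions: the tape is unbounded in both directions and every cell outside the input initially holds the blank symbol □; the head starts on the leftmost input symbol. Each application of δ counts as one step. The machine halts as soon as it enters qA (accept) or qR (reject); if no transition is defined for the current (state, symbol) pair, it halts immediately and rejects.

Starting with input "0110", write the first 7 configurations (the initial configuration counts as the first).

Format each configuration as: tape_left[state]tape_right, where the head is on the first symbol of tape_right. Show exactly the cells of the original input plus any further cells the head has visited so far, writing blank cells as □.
Step 0: [q0]0110 (head at position 0)
Step 1: δ(q0, 0) = (q0, 0, R)  ⊢  0[q0]110 (head at position 1)
Step 2: δ(q0, 1) = (q0, 1, R)  ⊢  01[q0]10 (head at position 2)
Step 3: δ(q0, 1) = (q0, 1, R)  ⊢  011[q0]0 (head at position 3)
Step 4: δ(q0, 0) = (q0, 0, R)  ⊢  0110[q0]□ (head at position 4)
Step 5: δ(q0, □) = (q1, □, L)  ⊢  011[q1]0□ (head at position 3)
Step 6: δ(q1, 0) = (q2, 1, L)  ⊢  01[q2]11□ (head at position 2)

Final answer: [q0]0110 ⊢ 0[q0]110 ⊢ 01[q0]10 ⊢ 011[q0]0 ⊢ 0110[q0]□ ⊢ 011[q1]0□ ⊢ 01[q2]11□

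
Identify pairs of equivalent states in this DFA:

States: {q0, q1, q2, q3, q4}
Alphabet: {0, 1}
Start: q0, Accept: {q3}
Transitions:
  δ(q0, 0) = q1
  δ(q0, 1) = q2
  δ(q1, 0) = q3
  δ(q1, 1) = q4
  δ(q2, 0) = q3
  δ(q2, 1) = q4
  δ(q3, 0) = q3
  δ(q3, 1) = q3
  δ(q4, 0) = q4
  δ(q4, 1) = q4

Using the table-filling algorithm:
Round 0 – mark pairs where exactly one state is accepting: (q0,q3), (q1,q3), (q2,q3), (q3,q4)
Round 1 – newly marked: (q0,q1) [on 0: q1 vs q3, already marked]; (q0,q2) [on 0: q1 vs q3, already marked]; (q1,q4) [on 0: q3 vs q4, already marked]; (q2,q4) [on 0: q3 vs q4, already marked]
Round 2 – newly marked: (q0,q4) [on 0: q1 vs q4, already marked]
No further pairs can be marked.
(q1, q2) unmarked: δ(q1,0)=q3, δ(q2,0)=q3; δ(q1,1)=q4, δ(q2,1)=q4 → equivalent
Equivalent pairs: (q1, q2)

Final answer: Equivalent pairs: (q1, q2)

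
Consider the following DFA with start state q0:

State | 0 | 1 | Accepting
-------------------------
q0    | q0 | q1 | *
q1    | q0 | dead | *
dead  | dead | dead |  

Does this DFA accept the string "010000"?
Start in q0.
Read '0': q0 → q0
Read '1': q0 → q1
Read '0': q1 → q0
Read '0': q0 → q0
Read '0': q0 → q0
Read '0': q0 → q0
Final state q0 is accepting, so the string is accepted.

Final answer: Yes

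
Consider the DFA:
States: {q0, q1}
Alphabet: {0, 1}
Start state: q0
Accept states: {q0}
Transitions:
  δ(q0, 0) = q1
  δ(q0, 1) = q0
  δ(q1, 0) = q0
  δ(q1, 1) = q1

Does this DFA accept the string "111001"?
Processing string "111001":
  q0 --1--> q0
  q0 --1--> q0
  q0 --1--> q0
  q0 --0--> q1
  q1 --0--> q0
  q0 --1--> q0
Final state: q0
Accept states: {q0}
q0 is an accept state, so the string is accepted.

Final answer: Yes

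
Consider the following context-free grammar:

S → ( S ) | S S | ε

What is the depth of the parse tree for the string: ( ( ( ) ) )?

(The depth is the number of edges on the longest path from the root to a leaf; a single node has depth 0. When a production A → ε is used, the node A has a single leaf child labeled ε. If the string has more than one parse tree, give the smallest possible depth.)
The string is 3 nested pairs. The shallowest parse tree applies S → ( S ) 3 times (one node per nested pair, each a child of the previous) and then S → ε in the middle.
S nodes at depths 0..3, ε leaf at depth 4; parentheses leaves are at depths 1..3.
(Using S → S S with an S → ε child anywhere only adds levels, so it cannot give a shallower tree.)
Depth = 4.

Final answer: 4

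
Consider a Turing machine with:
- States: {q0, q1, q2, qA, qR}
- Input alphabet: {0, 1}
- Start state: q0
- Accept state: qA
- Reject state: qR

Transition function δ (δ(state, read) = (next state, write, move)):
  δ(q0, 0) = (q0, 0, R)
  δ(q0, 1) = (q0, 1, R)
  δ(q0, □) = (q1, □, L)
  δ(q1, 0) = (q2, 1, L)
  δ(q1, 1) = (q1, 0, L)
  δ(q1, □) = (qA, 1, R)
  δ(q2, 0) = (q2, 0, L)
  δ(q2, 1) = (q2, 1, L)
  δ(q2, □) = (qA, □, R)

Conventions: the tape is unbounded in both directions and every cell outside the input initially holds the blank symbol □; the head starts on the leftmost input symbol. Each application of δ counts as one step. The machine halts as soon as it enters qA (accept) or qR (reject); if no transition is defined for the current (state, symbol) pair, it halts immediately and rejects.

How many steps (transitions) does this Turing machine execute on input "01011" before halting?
Step 0: [q0]01011 (head at position 0)
Step 1: δ(q0, 0) = (q0, 0, R)  ⊢  0[q0]1011 (head at position 1)
Step 2: δ(q0, 1) = (q0, 1, R)  ⊢  01[q0]011 (head at position 2)
Step 3: δ(q0, 0) = (q0, 0, R)  ⊢  010[q0]11 (head at position 3)
Step 4: δ(q0, 1) = (q0, 1, R)  ⊢  0101[q0]1 (head at position 4)
Step 5: δ(q0, 1) = (q0, 1, R)  ⊢  01011[q0]□ (head at position 5)
Step 6: δ(q0, □) = (q1, □, L)  ⊢  0101[q1]1□ (head at position 4)
Step 7: δ(q1, 1) = (q1, 0, L)  ⊢  010[q1]10□ (head at position 3)
Step 8: δ(q1, 1) = (q1, 0, L)  ⊢  01[q1]000□ (head at position 2)
Step 9: δ(q1, 0) = (q2, 1, L)  ⊢  0[q2]1100□ (head at position 1)
Step 10: δ(q2, 1) = (q2, 1, L)  ⊢  [q2]01100□ (head at position 0)
Step 11: δ(q2, 0) = (q2, 0, L)  ⊢  [q2]□01100□ (head at position -1)
Step 12: δ(q2, □) = (qA, □, R)  ⊢  □[qA]01100□ (head at position 0)
The machine is in qA, so it halts and accepts.
Number of transitions executed: 12.

Final answer: 12 steps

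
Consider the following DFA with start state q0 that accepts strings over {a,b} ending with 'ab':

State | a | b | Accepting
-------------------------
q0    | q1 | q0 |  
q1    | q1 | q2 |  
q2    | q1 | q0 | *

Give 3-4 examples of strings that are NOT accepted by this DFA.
Any strings that end in a non-accepting state work; for example:
"bbb": q0 → q0 → q0 → q0; q0 is not accepting → rejected
"baba": q0 → q0 → q1 → q2 → q1; q1 is not accepting → rejected
"babb": q0 → q0 → q1 → q2 → q0; q0 is not accepting → rejected
"bbbb": q0 → q0 → q0 → q0 → q0; q0 is not accepting → rejected

Final answer: "bbb", "baba", "babb", "bbbb"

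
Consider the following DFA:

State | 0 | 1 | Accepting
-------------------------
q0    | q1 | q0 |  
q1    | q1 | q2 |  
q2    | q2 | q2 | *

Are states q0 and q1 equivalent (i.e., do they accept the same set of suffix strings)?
Try the suffix "1".
From q0: q0 → q0 — not accepting.
From q1: q1 → q2 — accepting.
The two states disagree on this suffix, so they are not equivalent.

Final answer: No. Distinguishing string: "1" - accepted from q1 but not from q0.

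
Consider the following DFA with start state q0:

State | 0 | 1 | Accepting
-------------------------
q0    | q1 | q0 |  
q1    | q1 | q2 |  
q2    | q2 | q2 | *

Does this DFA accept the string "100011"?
Start in q0.
Read '1': q0 → q0
Read '0': q0 → q1
Read '0': q1 → q1
Read '0': q1 → q1
Read '1': q1 → q2
Read '1': q2 → q2
Final state q2 is accepting, so the string is accepted.

Final answer: Yes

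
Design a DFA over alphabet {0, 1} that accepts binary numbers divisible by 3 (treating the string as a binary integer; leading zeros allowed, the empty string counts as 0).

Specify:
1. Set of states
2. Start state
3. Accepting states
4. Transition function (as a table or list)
One valid DFA (any DFA recognizing the same language is acceptable):
States: {q0, q1, q2}
Start: q0
Accepting: {q0}
Transitions (accepting states marked with *):
State | 0 | 1 | Accepting
-------------------------
q0    | q0 | q1 | *
q1    | q2 | q0 |  
q2    | q1 | q2 |  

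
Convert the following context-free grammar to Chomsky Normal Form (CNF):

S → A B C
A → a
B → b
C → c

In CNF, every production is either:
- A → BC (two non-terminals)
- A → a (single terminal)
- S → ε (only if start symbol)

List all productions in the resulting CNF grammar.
The grammar has no ε-productions or unit productions to eliminate.
A → a is already in CNF (single terminal) – keep it.
B → b is already in CNF (single terminal) – keep it.
C → c is already in CNF (single terminal) – keep it.
S → A B C has 3 symbols on the right: break it into binary productions S → A X0, X0 → B C.
Resulting CNF grammar (5 productions): A → a; B → b; C → c; S → A X0; X0 → B C

Final answer: A → a; B → b; C → c; S → A X0; X0 → B C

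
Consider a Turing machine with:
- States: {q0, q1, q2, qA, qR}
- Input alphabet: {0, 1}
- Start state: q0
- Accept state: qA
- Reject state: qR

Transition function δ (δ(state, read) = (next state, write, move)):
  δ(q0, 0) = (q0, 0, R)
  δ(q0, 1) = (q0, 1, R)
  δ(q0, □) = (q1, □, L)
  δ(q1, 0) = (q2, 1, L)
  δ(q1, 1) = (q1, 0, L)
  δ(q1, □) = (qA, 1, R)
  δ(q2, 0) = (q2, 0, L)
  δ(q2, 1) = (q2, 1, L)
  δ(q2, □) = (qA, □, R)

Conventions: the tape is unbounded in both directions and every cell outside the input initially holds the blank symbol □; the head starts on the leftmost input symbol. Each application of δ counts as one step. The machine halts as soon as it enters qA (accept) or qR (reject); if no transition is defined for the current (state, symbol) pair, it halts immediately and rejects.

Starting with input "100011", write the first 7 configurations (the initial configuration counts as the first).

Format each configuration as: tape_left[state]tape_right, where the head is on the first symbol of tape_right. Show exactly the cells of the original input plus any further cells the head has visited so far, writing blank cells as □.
Step 0: [q0]100011 (head at position 0)
Step 1: δ(q0, 1) = (q0, 1, R)  ⊢  1[q0]00011 (head at position 1)
Step 2: δ(q0, 0) = (q0, 0, R)  ⊢  10[q0]0011 (head at position 2)
Step 3: δ(q0, 0) = (q0, 0, R)  ⊢  100[q0]011 (head at position 3)
Step 4: δ(q0, 0) = (q0, 0, R)  ⊢  1000[q0]11 (head at position 4)
Step 5: δ(q0, 1) = (q0, 1, R)  ⊢  10001[q0]1 (head at position 5)
Step 6: δ(q0, 1) = (q0, 1, R)  ⊢  100011[q0]□ (head at position 6)

Final answer: [q0]100011 ⊢ 1[q0]00011 ⊢ 10[q0]0011 ⊢ 100[q0]011 ⊢ 1000[q0]11 ⊢ 10001[q0]1 ⊢ 100011[q0]□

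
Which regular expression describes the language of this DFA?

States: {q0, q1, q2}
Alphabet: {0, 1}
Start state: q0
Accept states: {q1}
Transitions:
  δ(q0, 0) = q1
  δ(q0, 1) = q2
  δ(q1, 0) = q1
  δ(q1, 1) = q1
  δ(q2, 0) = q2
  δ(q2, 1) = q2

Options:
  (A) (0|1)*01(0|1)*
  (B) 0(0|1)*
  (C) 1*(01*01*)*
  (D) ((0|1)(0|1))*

Testing sample strings against the DFA:
  '00101' -> accepted
  '11111' -> rejected
  '10110' -> rejected
  '1111' -> rejected
Checking each option for a counterexample:
  (A) (0|1)*01(0|1)*: '0' is accepted by the DFA but does not match the regex → eliminated
  (B) 0(0|1)*: agrees with the DFA on all strings of length ≤ 4
  (C) 1*(01*01*)*: ε is rejected by the DFA but matches the regex → eliminated
  (D) ((0|1)(0|1))*: ε is rejected by the DFA but matches the regex → eliminated
Only (B) 0(0|1)* is consistent with the DFA.

Final answer: (B) 0(0|1)*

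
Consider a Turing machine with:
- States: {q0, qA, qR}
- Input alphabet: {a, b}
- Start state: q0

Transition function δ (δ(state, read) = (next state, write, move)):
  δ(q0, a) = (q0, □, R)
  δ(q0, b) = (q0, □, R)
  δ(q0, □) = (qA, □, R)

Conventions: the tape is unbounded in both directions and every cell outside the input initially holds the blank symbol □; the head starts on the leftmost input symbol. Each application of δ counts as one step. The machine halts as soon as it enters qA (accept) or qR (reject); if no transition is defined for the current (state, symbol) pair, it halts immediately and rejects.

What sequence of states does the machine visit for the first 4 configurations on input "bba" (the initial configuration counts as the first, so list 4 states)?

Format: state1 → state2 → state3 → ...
Step 0: [q0]bba (head at position 0)
Step 1: δ(q0, b) = (q0, □, R)  ⊢  □[q0]ba (head at position 1)
Step 2: δ(q0, b) = (q0, □, R)  ⊢  □□[q0]a (head at position 2)
Step 3: δ(q0, a) = (q0, □, R)  ⊢  □□□[q0]□ (head at position 3)
Reading off the states of these 4 configurations: q0 → q0 → q0 → q0

Final answer: q0 → q0 → q0 → q0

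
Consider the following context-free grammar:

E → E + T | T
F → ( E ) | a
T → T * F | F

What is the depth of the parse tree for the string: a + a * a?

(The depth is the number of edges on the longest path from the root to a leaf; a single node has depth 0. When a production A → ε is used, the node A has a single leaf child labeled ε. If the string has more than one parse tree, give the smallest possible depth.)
The grammar is unambiguous; the parse tree of a + a * a is:
E → E + T at the root (depth 0).
  Left E (depth 1) → T (2) → F (3) → a (4).
  Right T (depth 1) → T * F; that T (2) → F (3) → a (4); F (2) → a (3).
The longest root-to-leaf paths have 4 edges.
Depth = 4.

Final answer: 4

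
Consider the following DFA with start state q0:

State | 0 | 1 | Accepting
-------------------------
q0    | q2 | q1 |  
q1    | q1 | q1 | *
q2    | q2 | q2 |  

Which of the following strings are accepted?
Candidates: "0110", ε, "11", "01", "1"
"0110": q0 → q2 → q2 → q2 → q2; q2 is not accepting → rejected
ε: q0; q0 is not accepting → rejected
"11": q0 → q1 → q1; q1 is accepting → accepted
"01": q0 → q2 → q2; q2 is not accepting → rejected
"1": q0 → q1; q1 is accepting → accepted

Final answer: "11", "1"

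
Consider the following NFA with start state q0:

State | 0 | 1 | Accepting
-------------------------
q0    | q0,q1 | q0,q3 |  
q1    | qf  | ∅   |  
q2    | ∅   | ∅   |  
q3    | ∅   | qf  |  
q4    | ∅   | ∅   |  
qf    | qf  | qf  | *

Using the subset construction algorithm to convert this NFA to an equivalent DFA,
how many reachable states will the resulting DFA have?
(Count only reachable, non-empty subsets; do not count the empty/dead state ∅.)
Start subset: {q0}
{q0}: on 0 → {q0, q1}, on 1 → {q0, q3}
{q0, q1}: on 0 → {q0, q1, qf}, on 1 → {q0, q3}
{q0, q3}: on 0 → {q0, q1}, on 1 → {q0, q3, qf}
{q0, q1, qf}: on 0 → {q0, q1, qf}, on 1 → {q0, q3, qf}
{q0, q3, qf}: on 0 → {q0, q1, qf}, on 1 → {q0, q3, qf}
Reachable non-empty subsets: {q0}, {q0, q1}, {q0, q3}, {q0, q1, qf}, {q0, q3, qf} — 5 in total.

Final answer: 5 states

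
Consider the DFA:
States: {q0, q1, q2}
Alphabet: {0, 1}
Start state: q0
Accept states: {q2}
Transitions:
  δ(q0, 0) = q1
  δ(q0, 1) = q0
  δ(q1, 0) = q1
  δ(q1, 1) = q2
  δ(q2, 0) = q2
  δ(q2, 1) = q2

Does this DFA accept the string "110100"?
Processing string "110100":
  q0 --1--> q0
  q0 --1--> q0
  q0 --0--> q1
  q1 --1--> q2
  q2 --0--> q2
  q2 --0--> q2
Final state: q2
Accept states: {q2}
q2 is an accept state, so the string is accepted.

Final answer: Yes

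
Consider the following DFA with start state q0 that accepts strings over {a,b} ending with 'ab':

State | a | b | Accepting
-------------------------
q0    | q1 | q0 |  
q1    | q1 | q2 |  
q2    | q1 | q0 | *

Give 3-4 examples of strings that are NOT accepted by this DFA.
Any strings that end in a non-accepting state work; for example:
"a": q0 → q1; q1 is not accepting → rejected
"abb": q0 → q1 → q2 → q0; q0 is not accepting → rejected
"bbb": q0 → q0 → q0 → q0; q0 is not accepting → rejected
"bbaa": q0 → q0 → q0 → q1 → q1; q1 is not accepting → rejected

Final answer: "a", "abb", "bbb", "bbaa"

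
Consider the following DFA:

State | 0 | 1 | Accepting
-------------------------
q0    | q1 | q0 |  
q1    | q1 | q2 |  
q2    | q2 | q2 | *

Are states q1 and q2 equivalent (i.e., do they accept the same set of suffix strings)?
Try the suffix ε (the empty string).
From q1: q1 — not accepting.
From q2: q2 — accepting.
The two states disagree on this suffix, so they are not equivalent.

Final answer: No. Distinguishing string: ε (the empty string) - accepted from q2 but not from q1.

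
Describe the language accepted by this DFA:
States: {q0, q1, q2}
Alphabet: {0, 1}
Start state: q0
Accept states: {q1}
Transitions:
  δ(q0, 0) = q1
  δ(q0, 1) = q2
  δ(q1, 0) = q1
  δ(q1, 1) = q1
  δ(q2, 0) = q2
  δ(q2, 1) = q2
Analyzing the DFA structure:
Start state: q0
Accept states: {q1}
Interpreting what each state remembers (checking against the transitions):
  q0: nothing has been read yet
  q1: the first symbol was 0
  q2: the first symbol was 1 (trap state)
  δ(q0, 0): in q0 (nothing has been read yet), after reading 0 we have: the first symbol was 0 → q1
  δ(q0, 1): in q0 (nothing has been read yet), after reading 1 we have: the first symbol was 1 (trap state) → q2
  δ(q1, 0): in q1 (the first symbol was 0), after reading 0 we have: the first symbol was 0 → q1
  δ(q1, 1): in q1 (the first symbol was 0), after reading 1 we have: the first symbol was 0 → q1
  δ(q2, 0): in q2 (the first symbol was 1 (trap state)), after reading 0 we have: the first symbol was 1 (trap state) → q2
  δ(q2, 1): in q2 (the first symbol was 1 (trap state)), after reading 1 we have: the first symbol was 1 (trap state) → q2
A string is accepted iff it ends in {q1}, i.e. the first symbol was 0.
Language: All binary strings starting with 0

Final answer: All binary strings starting with 0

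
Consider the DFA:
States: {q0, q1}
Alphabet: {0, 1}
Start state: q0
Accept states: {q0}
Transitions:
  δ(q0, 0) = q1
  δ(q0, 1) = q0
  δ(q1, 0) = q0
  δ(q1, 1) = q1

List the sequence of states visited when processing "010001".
Starting at q0
Read '0': q0 -> q1
Read '1': q1 -> q1
Read '0': q1 -> q0
Read '0': q0 -> q1
Read '0': q1 -> q0
Read '1': q0 -> q0

Final answer: q0 -> q1 -> q1 -> q0 -> q1 -> q0 -> q0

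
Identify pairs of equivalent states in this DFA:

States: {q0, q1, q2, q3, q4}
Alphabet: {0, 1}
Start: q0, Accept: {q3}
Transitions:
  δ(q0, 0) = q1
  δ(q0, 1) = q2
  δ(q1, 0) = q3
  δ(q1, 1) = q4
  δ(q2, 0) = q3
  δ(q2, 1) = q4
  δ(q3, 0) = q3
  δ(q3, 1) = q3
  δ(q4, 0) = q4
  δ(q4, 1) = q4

Using the table-filling algorithm:
Round 0 – mark pairs where exactly one state is accepting: (q0,q3), (q1,q3), (q2,q3), (q3,q4)
Round 1 – newly marked: (q0,q1) [on 0: q1 vs q3, already marked]; (q0,q2) [on 0: q1 vs q3, already marked]; (q1,q4) [on 0: q3 vs q4, already marked]; (q2,q4) [on 0: q3 vs q4, already marked]
Round 2 – newly marked: (q0,q4) [on 0: q1 vs q4, already marked]
No further pairs can be marked.
(q1, q2) unmarked: δ(q1,0)=q3, δ(q2,0)=q3; δ(q1,1)=q4, δ(q2,1)=q4 → equivalent
Equivalent pairs: (q1, q2)

Final answer: Equivalent pairs: (q1, q2)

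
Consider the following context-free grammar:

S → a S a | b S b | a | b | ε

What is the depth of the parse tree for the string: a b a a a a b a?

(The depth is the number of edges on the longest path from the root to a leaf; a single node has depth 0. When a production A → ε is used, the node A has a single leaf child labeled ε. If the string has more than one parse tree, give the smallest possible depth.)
The string has even length 8, so its (unique) parse tree peels off matching outer symbols: S → a S a, S → b S b, S → a S a, S → a S a, and finally S → ε for the empty middle.
The S nodes are at depths 0..4; the ε leaf under the innermost S is at depth 5 (terminal leaves are at depths 1..4).
Depth = 5.

Final answer: 5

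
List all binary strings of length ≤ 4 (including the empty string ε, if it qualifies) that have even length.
Checking every binary string of length 0 to 4:
  Length 0: accepted: ε | rejected: (none)
  Length 1: accepted: (none) | rejected: 0, 1
  Length 2: accepted: 00, 01, 10, 11 | rejected: (none)
  Length 3: accepted: (none) | rejected: 000, 001, 010, 011, 100, 101, 110, 111
  Length 4: accepted: 0000, 0001, 0010, 0011, 0100, 0101, 0110, 0111, 1000, 1001, 1010, 1011, 1100, 1101, 1110, 1111 | rejected: (none)
Total: 21 string(s).

Final answer: ε, 00, 01, 10, 11, 0000, 0001, 0010, 0011, 0100, 0101, 0110, 0111, 1000, 1001, 1010, 1011, 1100, 1101, 1110, 1111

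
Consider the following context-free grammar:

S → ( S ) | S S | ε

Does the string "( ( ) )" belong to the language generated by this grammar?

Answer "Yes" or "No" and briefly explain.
A derivation exists: S ⇒ ( S ) ⇒ ( ( S ) ) ⇒ ( ( ) ) (using S → ( S ) twice, then S → ε).

Final answer: Yes - a valid derivation exists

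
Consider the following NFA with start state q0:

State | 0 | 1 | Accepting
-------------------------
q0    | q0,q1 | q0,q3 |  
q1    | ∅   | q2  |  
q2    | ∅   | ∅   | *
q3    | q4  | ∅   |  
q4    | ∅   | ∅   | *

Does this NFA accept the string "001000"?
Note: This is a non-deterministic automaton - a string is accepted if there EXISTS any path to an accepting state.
Track the set of states the NFA could be in: start {q0}
Read '0': {q0} → {q0, q1}
Read '0': {q0, q1} → {q0, q1}
Read '1': {q0, q1} → {q0, q2, q3}
Read '0': {q0, q2, q3} → {q0, q1, q4}
Read '0': {q0, q1, q4} → {q0, q1}
Read '0': {q0, q1} → {q0, q1}
Final set {q0, q1} contains no accepting state → rejected.

Final answer: No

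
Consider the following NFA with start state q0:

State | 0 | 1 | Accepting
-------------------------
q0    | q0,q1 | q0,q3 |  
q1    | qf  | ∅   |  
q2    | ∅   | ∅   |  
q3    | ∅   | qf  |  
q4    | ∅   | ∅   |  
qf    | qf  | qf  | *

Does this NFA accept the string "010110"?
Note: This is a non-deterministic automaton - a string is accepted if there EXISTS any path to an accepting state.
Track the set of states the NFA could be in: start {q0}
Read '0': {q0} → {q0, q1}
Read '1': {q0, q1} → {q0, q3}
Read '0': {q0, q3} → {q0, q1}
Read '1': {q0, q1} → {q0, q3}
Read '1': {q0, q3} → {q0, q3, qf}
Read '0': {q0, q3, qf} → {q0, q1, qf}
Final set {q0, q1, qf} contains accepting state(s) {qf} → accepted.

Final answer: Yes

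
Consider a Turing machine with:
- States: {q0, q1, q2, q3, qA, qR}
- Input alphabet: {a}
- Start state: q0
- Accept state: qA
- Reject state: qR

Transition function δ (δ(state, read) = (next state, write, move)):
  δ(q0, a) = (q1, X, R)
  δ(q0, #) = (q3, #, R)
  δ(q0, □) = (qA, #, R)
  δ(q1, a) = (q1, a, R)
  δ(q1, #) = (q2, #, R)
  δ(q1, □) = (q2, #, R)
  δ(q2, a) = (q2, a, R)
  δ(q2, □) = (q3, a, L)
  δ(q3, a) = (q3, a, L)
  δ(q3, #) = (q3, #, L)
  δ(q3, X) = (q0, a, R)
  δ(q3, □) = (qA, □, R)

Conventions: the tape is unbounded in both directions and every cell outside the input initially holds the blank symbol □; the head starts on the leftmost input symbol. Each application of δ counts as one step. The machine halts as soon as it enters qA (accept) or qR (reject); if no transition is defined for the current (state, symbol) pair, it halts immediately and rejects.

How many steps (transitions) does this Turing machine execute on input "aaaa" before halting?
Trace (configuration after each step, as tape_left[state]tape_right with head position):
Step 0: [q0]aaaa (head at position 0)
Step 1: X[q1]aaa (head 1)
Step 2: Xa[q1]aa (head 2)
Step 3: Xaa[q1]a (head 3)
Step 4: Xaaa[q1]□ (head 4)
Step 5: Xaaa#[q2]□ (head 5)
Step 6: Xaaa[q3]#a (head 4)
Step 7: Xaa[q3]a#a (head 3)
Step 8: Xa[q3]aa#a (head 2)
Step 9: X[q3]aaa#a (head 1)
Step 10: [q3]Xaaa#a (head 0)
Step 11: a[q0]aaa#a (head 1)
Step 12: aX[q1]aa#a (head 2)
Step 13: aXa[q1]a#a (head 3)
Step 14: aXaa[q1]#a (head 4)
Step 15: aXaa#[q2]a (head 5)
Step 16: aXaa#a[q2]□ (head 6)
Step 17: aXaa#[q3]aa (head 5)
Step 18: aXaa[q3]#aa (head 4)
Step 19: aXa[q3]a#aa (head 3)
Step 20: aX[q3]aa#aa (head 2)
Step 21: a[q3]Xaa#aa (head 1)
Step 22: aa[q0]aa#aa (head 2)
Step 23: aaX[q1]a#aa (head 3)
Step 24: aaXa[q1]#aa (head 4)
Step 25: aaXa#[q2]aa (head 5)
Step 26: aaXa#a[q2]a (head 6)
Step 27: aaXa#aa[q2]□ (head 7)
Step 28: aaXa#a[q3]aa (head 6)
Step 29: aaXa#[q3]aaa (head 5)
Step 30: aaXa[q3]#aaa (head 4)
Step 31: aaX[q3]a#aaa (head 3)
Step 32: aa[q3]Xa#aaa (head 2)
Step 33: aaa[q0]a#aaa (head 3)
Step 34: aaaX[q1]#aaa (head 4)
Step 35: aaaX#[q2]aaa (head 5)
Step 36: aaaX#a[q2]aa (head 6)
Step 37: aaaX#aa[q2]a (head 7)
Step 38: aaaX#aaa[q2]□ (head 8)
Step 39: aaaX#aa[q3]aa (head 7)
Step 40: aaaX#a[q3]aaa (head 6)
Step 41: aaaX#[q3]aaaa (head 5)
Step 42: aaaX[q3]#aaaa (head 4)
Step 43: aaa[q3]X#aaaa (head 3)
Step 44: aaaa[q0]#aaaa (head 4)
Step 45: aaaa#[q3]aaaa (head 5)
Step 46: aaaa[q3]#aaaa (head 4)
Step 47: aaa[q3]a#aaaa (head 3)
Step 48: aa[q3]aa#aaaa (head 2)
Step 49: a[q3]aaa#aaaa (head 1)
Step 50: [q3]aaaa#aaaa (head 0)
Step 51: [q3]□aaaa#aaaa (head -1)
Step 52: □[qA]aaaa#aaaa (head 0)
The machine is in qA, so it halts and accepts.
Number of transitions executed: 52.

Final answer: 52 steps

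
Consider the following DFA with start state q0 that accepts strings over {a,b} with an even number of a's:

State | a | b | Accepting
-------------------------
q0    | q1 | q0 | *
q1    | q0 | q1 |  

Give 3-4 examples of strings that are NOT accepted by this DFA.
Any strings that end in a non-accepting state work; for example:
"ab": q0 → q1 → q1; q1 is not accepting → rejected
"ba": q0 → q0 → q1; q1 is not accepting → rejected
"aaab": q0 → q1 → q0 → q1 → q1; q1 is not accepting → rejected
"baaa": q0 → q0 → q1 → q0 → q1; q1 is not accepting → rejected

Final answer: "ab", "ba", "aaab", "baaa"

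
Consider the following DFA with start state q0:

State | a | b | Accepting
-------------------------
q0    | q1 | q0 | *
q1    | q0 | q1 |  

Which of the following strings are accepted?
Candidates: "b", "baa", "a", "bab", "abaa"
"b": q0 → q0; q0 is accepting → accepted
"baa": q0 → q0 → q1 → q0; q0 is accepting → accepted
"a": q0 → q1; q1 is not accepting → rejected
"bab": q0 → q0 → q1 → q1; q1 is not accepting → rejected
"abaa": q0 → q1 → q1 → q0 → q1; q1 is not accepting → rejected

Final answer: "b", "baa"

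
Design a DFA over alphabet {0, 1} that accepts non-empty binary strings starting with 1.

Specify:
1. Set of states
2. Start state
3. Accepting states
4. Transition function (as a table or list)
One valid DFA (any DFA recognizing the same language is acceptable):
States: {q0, q1, q2}
Start: q0
Accepting: {q1}
Transitions (accepting states marked with *):
State | 0 | 1 | Accepting
-------------------------
q0    | q2 | q1 |  
q1    | q1 | q1 | *
q2    | q2 | q2 |  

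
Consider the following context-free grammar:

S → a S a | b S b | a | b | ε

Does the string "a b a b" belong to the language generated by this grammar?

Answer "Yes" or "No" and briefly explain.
Every production places the same symbol at both ends (or yields a single symbol / ε), so every derived string is a palindrome. a b a b reversed is b a b a ≠ a b a b, so it is not a palindrome and cannot be derived (already the first step fails: the string starts with a but ends with b, so neither S → a S a nor S → b S b fits).

Final answer: No - no valid derivation exists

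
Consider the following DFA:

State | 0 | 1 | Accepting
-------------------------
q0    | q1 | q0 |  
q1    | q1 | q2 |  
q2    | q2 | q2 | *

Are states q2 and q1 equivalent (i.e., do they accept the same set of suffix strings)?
Try the suffix ε (the empty string).
From q2: q2 — accepting.
From q1: q1 — not accepting.
The two states disagree on this suffix, so they are not equivalent.

Final answer: No. Distinguishing string: ε (the empty string) - accepted from q2 but not from q1.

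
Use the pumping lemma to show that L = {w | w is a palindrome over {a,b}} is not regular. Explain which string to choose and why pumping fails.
Language: L = {w | w is a palindrome over {a,b}} (strings that read the same forwards and backwards)
Step 1: Assume for contradiction that L is regular, with pumping length p.
Step 2: Choose s = a^p b a^p. Then s ∈ L (it reads the same forwards and backwards) and |s| ≥ p.
Step 3: Consider any decomposition s = xyz with |xy| ≤ p and |y| > 0. Since |xy| ≤ p and the first p symbols of s are all a's, y = a^k for some k with 1 ≤ k ≤ p.
Step 4: Pumping up (i = 2): xy²z = a^(p+k) b a^p. Its reverse is a^p b a^(p+k) ≠ a^(p+k) b a^p (the single b is no longer in the middle), so xy²z is not a palindrome and xy²z ∉ L.
This contradicts the pumping lemma, so L is not regular.

Final answer: Choose s = a^p b a^p. Since |xy| ≤ p, y = a^k with k ≥ 1. Then xy²z = a^(p+k) b a^p is not a palindrome, so ∉ L.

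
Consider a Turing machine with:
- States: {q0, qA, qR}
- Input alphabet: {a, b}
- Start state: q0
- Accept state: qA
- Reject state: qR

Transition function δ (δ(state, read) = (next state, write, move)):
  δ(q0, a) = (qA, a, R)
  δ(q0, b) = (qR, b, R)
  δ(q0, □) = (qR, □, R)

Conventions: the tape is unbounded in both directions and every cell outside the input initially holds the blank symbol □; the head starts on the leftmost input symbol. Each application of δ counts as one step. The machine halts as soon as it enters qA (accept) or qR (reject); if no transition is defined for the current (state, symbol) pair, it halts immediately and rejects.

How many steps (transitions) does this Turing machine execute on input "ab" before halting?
Step 0: [q0]ab (head at position 0)
Step 1: δ(q0, a) = (qA, a, R)  ⊢  a[qA]b (head at position 1)
The machine is in qA, so it halts and accepts.
Number of transitions executed: 1.

Final answer: 1 steps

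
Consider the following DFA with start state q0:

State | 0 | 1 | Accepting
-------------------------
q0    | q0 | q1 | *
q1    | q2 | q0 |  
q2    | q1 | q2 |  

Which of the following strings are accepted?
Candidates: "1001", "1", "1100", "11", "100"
"1001": q0 → q1 → q2 → q1 → q0; q0 is accepting → accepted
"1": q0 → q1; q1 is not accepting → rejected
"1100": q0 → q1 → q0 → q0 → q0; q0 is accepting → accepted
"11": q0 → q1 → q0; q0 is accepting → accepted
"100": q0 → q1 → q2 → q1; q1 is not accepting → rejected

Final answer: "1001", "1100", "11"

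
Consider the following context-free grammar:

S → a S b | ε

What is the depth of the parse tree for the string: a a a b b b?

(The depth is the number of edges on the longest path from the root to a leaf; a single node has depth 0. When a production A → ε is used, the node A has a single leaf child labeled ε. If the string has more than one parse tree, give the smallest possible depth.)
The only parse tree applies S → a S b 3 times (once per matching a…b pair) and then S → ε.
The S nodes sit at depths 0, 1, …, 3; the innermost S (depth 3) has the single child ε at depth 4.
The terminal leaves a, b are at depths 1..3, so the longest root-to-leaf path is S → S → … → S → ε with 4 edges.
Depth = 4.

Final answer: 4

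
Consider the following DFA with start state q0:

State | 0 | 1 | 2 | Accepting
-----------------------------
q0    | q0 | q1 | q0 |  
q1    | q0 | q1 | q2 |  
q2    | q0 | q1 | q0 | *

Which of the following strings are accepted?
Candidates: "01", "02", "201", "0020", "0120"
"01": q0 → q0 → q1; q1 is not accepting → rejected
"02": q0 → q0 → q0; q0 is not accepting → rejected
"201": q0 → q0 → q0 → q1; q1 is not accepting → rejected
"0020": q0 → q0 → q0 → q0 → q0; q0 is not accepting → rejected
"0120": q0 → q0 → q1 → q2 → q0; q0 is not accepting → rejected

Final answer: None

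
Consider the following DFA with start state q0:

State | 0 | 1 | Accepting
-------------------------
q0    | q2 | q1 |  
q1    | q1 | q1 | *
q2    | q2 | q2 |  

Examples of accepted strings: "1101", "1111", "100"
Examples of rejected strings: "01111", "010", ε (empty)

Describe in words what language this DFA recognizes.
non-empty binary strings starting with 1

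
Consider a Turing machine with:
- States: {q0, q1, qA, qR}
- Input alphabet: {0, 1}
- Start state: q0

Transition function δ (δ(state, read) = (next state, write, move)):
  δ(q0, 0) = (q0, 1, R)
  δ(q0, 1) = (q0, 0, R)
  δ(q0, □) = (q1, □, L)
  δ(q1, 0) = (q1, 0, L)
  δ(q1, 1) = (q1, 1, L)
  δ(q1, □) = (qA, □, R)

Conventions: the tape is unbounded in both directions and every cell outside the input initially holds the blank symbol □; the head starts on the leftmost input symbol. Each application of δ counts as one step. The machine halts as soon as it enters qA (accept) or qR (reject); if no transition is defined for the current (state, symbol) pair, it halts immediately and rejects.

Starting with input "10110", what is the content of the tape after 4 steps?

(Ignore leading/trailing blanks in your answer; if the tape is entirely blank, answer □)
Step 0: [q0]10110 (head at position 0)
Step 1: δ(q0, 1) = (q0, 0, R)  ⊢  0[q0]0110 (head at position 1)
Step 2: δ(q0, 0) = (q0, 1, R)  ⊢  01[q0]110 (head at position 2)
Step 3: δ(q0, 1) = (q0, 0, R)  ⊢  010[q0]10 (head at position 3)
Step 4: δ(q0, 1) = (q0, 0, R)  ⊢  0100[q0]0 (head at position 4)
Tape after 4 steps (ignoring surrounding blanks): 01000

Final answer: Tape: 01000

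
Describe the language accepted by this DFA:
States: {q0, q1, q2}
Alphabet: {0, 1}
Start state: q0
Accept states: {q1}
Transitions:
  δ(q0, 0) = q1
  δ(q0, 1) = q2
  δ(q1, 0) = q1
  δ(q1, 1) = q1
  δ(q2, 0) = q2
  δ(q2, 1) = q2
Analyzing the DFA structure:
Start state: q0
Accept states: {q1}
Interpreting what each state remembers (checking against the transitions):
  q0: nothing has been read yet
  q1: the first symbol was 0
  q2: the first symbol was 1 (trap state)
  δ(q0, 0): in q0 (nothing has been read yet), after reading 0 we have: the first symbol was 0 → q1
  δ(q0, 1): in q0 (nothing has been read yet), after reading 1 we have: the first symbol was 1 (trap state) → q2
  δ(q1, 0): in q1 (the first symbol was 0), after reading 0 we have: the first symbol was 0 → q1
  δ(q1, 1): in q1 (the first symbol was 0), after reading 1 we have: the first symbol was 0 → q1
  δ(q2, 0): in q2 (the first symbol was 1 (trap state)), after reading 0 we have: the first symbol was 1 (trap state) → q2
  δ(q2, 1): in q2 (the first symbol was 1 (trap state)), after reading 1 we have: the first symbol was 1 (trap state) → q2
A string is accepted iff it ends in {q1}, i.e. the first symbol was 0.
Language: All binary strings starting with 0

Final answer: All binary strings starting with 0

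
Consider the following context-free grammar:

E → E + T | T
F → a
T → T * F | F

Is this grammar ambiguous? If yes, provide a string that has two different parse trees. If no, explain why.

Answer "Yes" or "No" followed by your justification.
This is the standard stratified expression grammar: '+' is introduced only by the left-recursive rule E → E + T and '*' only by the left-recursive rule T → T * F, with F → a. For any string, the last '+' must be the one produced at the root E (everything after it is a T containing no '+'), and likewise within each T the last '*' is produced at its root. This fixes the parse tree uniquely (left-associative, '*' binding tighter than '+'), so every string has exactly one parse tree.

Final answer: No - the grammar is unambiguous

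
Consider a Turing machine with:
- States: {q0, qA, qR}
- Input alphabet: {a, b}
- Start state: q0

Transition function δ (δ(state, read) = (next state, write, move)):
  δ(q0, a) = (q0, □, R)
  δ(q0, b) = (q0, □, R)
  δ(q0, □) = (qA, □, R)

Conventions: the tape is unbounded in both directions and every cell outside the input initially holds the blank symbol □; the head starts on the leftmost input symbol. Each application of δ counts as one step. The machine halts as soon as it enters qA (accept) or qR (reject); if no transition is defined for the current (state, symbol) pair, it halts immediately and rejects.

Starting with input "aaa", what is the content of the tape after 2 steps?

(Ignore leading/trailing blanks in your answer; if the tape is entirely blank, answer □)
Step 0: [q0]aaa (head at position 0)
Step 1: δ(q0, a) = (q0, □, R)  ⊢  □[q0]aa (head at position 1)
Step 2: δ(q0, a) = (q0, □, R)  ⊢  □□[q0]a (head at position 2)
Tape after 2 steps (ignoring surrounding blanks): a

Final answer: Tape: a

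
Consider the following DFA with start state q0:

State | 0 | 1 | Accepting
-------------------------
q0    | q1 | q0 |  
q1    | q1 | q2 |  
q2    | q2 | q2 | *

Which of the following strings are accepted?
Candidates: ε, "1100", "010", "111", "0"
ε: q0; q0 is not accepting → rejected
"1100": q0 → q0 → q0 → q1 → q1; q1 is not accepting → rejected
"010": q0 → q1 → q2 → q2; q2 is accepting → accepted
"111": q0 → q0 → q0 → q0; q0 is not accepting → rejected
"0": q0 → q1; q1 is not accepting → rejected

Final answer: "010"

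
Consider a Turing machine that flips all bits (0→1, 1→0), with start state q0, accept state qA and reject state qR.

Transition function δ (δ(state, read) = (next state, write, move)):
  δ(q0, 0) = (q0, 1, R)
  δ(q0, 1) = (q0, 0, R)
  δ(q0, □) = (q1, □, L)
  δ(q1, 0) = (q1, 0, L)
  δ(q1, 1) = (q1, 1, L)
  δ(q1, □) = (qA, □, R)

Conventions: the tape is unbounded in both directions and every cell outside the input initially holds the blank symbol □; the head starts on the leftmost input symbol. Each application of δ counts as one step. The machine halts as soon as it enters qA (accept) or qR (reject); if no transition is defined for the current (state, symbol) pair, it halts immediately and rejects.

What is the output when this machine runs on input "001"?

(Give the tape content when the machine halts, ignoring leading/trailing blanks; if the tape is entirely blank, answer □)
Step 0: [q0]001 (head at position 0)
Step 1: δ(q0, 0) = (q0, 1, R)  ⊢  1[q0]01 (head at position 1)
Step 2: δ(q0, 0) = (q0, 1, R)  ⊢  11[q0]1 (head at position 2)
Step 3: δ(q0, 1) = (q0, 0, R)  ⊢  110[q0]□ (head at position 3)
Step 4: δ(q0, □) = (q1, □, L)  ⊢  11[q1]0□ (head at position 2)
Step 5: δ(q1, 0) = (q1, 0, L)  ⊢  1[q1]10□ (head at position 1)
Step 6: δ(q1, 1) = (q1, 1, L)  ⊢  [q1]110□ (head at position 0)
Step 7: δ(q1, 1) = (q1, 1, L)  ⊢  [q1]□110□ (head at position -1)
Step 8: δ(q1, □) = (qA, □, R)  ⊢  □[qA]110□ (head at position 0)
The machine is in qA, so it halts and accepts.
Tape content when halted (ignoring surrounding blanks): 110

Final answer: Output: 110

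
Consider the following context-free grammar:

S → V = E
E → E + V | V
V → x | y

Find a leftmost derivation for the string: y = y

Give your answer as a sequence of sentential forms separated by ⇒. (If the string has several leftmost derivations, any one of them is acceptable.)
Start with S.
Step 1: the leftmost non-terminal is S; apply S → V = E:  V = E
Step 2: the leftmost non-terminal is V; apply V → y:  y = E
Step 3: the leftmost non-terminal is E; apply E → V:  y = V
Step 4: the leftmost non-terminal is V; apply V → y:  y = y

Final answer: S ⇒ V = E ⇒ y = E ⇒ y = V ⇒ y = y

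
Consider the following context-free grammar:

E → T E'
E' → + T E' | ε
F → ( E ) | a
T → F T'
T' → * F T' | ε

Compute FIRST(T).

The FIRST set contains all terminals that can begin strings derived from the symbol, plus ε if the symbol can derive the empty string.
FIRST(F): F → ( E ) contributes '(' and F → a contributes 'a', so FIRST(F) = {(, a}. F is not nullable.
FIRST(T): T → F T' begins with F, and F is not nullable, so FIRST(T) = FIRST(F) = {(, a}.

Final answer: {(, a}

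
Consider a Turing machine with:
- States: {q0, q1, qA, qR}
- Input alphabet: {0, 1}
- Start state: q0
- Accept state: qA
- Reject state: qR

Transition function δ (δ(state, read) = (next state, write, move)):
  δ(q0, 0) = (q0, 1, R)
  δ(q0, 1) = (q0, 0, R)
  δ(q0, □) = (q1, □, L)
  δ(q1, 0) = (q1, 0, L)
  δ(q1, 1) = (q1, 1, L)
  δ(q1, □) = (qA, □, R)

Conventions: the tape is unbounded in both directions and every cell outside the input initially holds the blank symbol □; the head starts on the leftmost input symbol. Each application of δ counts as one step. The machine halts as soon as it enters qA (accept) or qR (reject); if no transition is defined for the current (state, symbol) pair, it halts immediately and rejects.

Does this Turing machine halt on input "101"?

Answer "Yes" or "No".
Step 0: [q0]101 (head at position 0)
Step 1: δ(q0, 1) = (q0, 0, R)  ⊢  0[q0]01 (head at position 1)
Step 2: δ(q0, 0) = (q0, 1, R)  ⊢  01[q0]1 (head at position 2)
Step 3: δ(q0, 1) = (q0, 0, R)  ⊢  010[q0]□ (head at position 3)
Step 4: δ(q0, □) = (q1, □, L)  ⊢  01[q1]0□ (head at position 2)
Step 5: δ(q1, 0) = (q1, 0, L)  ⊢  0[q1]10□ (head at position 1)
Step 6: δ(q1, 1) = (q1, 1, L)  ⊢  [q1]010□ (head at position 0)
Step 7: δ(q1, 0) = (q1, 0, L)  ⊢  [q1]□010□ (head at position -1)
Step 8: δ(q1, □) = (qA, □, R)  ⊢  □[qA]010□ (head at position 0)
The machine is in qA, so it halts and accepts.
It halts after 8 steps.

Final answer: Yes - halts after 8 steps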